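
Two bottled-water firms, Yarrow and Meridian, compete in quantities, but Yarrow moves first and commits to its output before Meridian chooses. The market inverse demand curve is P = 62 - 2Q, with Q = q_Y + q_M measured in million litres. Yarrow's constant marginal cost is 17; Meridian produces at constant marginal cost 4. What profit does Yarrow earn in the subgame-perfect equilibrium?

64

Solve by backward induction. Given q_Y, the follower Meridian maximises π_M = (62 - 2q_Y - 2q_M)q_M - 4q_M.
Follower FOC: 58 - 2q_Y - 4q_M = 0, so q_M(q_Y) = (58 - 2q_Y)/4.
The leader anticipates this reaction. Substituting into P = 62 - 2Q gives P = 33 - q_Y, so π_Y = (33 - q_Y)q_Y - 17q_Y.
Leader FOC: 16 - 2q_Y = 0, so q_Y = 8.
Then q_M = (58 - 2·8)/4 = 21/2.
Price P = 62 - 2·(37/2) = 25.
Yarrow's profit: (25 - 17)·8 = 64.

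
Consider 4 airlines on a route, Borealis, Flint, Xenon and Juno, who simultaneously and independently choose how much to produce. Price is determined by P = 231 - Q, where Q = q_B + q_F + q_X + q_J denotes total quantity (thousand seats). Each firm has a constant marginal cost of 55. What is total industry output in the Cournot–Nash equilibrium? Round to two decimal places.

A representative firm's profit is π_i = q_i(231 - Q) - 55q_i.
Setting ∂π_i/∂q_i = 0 with rivals' quantities fixed: 176 - 2q_i - Σ_{j≠i} q_j = 0.
By symmetry each firm produces the same amount; substituting Σ_{j≠i} q_j = 3q_i yields q_i = 176/5.
Total output Q = 176/5 + 176/5 + 176/5 + 176/5 = 704/5.

140.80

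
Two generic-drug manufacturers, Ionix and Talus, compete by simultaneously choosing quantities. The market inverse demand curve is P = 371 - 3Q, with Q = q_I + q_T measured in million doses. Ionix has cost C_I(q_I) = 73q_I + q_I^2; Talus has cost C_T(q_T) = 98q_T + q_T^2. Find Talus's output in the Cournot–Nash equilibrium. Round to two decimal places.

23.45

Ionix's profit: π_I = (371 - 3Q)q_I - (73q_I + q_I²). Setting ∂π_I/∂q_I = 0: 298 - 8q_I - 3(q_T) = 0.
Talus's profit: π_T = (371 - 3Q)q_T - (98q_T + q_T²). Setting ∂π_T/∂q_T = 0: 273 - 8q_T - 3(q_I) = 0.
Rearranging gives the reaction functions q_I = (298 - 3q_T)/8 and q_T = (273 - 3q_I)/8.
Solving the pair: q_I = 313/11, q_T = 258/11.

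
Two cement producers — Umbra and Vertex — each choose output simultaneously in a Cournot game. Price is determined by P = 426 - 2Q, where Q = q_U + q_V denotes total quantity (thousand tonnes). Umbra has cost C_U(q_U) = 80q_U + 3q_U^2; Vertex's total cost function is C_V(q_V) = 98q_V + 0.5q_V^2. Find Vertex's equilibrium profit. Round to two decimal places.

Umbra's profit: π_U = (426 - 2Q)q_U - (80q_U + 3q_U²). Setting ∂π_U/∂q_U = 0: 346 - 10q_U - 2(q_V) = 0.
Vertex's first-order condition: 328 - 5q_V - 2(q_U) = 0.
Best responses: q_U = (346 - 2q_V)/10, q_V = (328 - 2q_U)/5.
Substituting one into the other gives q_U = 537/23 and q_V = 1294/23.
Price P = 426 - 2·(1831/23) = 266.7826.
Vertex's profit: 266.7826·(1294/23) - 98·(1294/23) - (1/2)(1294/23)² = 7913.2136.

7913.21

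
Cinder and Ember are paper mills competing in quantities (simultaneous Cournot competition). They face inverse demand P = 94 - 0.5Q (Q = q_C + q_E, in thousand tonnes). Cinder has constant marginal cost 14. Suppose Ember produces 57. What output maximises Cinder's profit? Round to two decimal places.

51.50

With the rival's output fixed at 57, Cinder's profit is π_C = (94 - (1/2)·57 - (1/2)q_C)q_C - (14q_C) = (131/2 - (1/2)q_C)q_C - (14q_C).
∂π_C/∂q_C = 103/2 - q_C = 0, so q_C = 103/2.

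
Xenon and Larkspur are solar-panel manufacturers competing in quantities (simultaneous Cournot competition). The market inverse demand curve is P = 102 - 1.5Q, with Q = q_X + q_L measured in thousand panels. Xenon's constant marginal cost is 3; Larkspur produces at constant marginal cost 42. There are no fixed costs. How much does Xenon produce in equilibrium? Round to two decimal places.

30.67

Xenon's profit: π_X = (102 - 1.5Q)q_X - (3q_X). Setting ∂π_X/∂q_X = 0: 99 - 3q_X - (3/2)(q_L) = 0.
Larkspur's profit: π_L = (102 - 1.5Q)q_L - (42q_L). Setting ∂π_L/∂q_L = 0: 60 - 3q_L - (3/2)(q_X) = 0.
Best responses: q_X = (99 - (3/2)q_L)/3, q_L = (60 - (3/2)q_X)/3.
Solving the pair: q_X = 92/3, q_L = 14/3.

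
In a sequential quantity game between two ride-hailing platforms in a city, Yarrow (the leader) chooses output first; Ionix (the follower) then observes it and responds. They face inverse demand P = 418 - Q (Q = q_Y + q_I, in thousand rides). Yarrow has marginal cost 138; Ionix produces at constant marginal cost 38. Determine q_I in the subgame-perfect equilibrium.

145

The follower Ionix best-responds to any q_Y: π_I = (418 - Q)q_I - 38q_I.
Setting the follower's marginal profit to zero, 380 - q_Y - 2q_I = 0, i.e. q_I = (380 - q_Y)/2.
Yarrow substitutes q_I(q_Y) into its own profit: π_Y = q_Y(418 - q_Y - (380 - q_Y)/2) - 138q_Y = (228 - (1/2)q_Y)q_Y - 138q_Y.
The leader's first-order condition 90 - q_Y = 0 yields q_Y = 90.
Then q_I = (380 - 90)/2 = 145.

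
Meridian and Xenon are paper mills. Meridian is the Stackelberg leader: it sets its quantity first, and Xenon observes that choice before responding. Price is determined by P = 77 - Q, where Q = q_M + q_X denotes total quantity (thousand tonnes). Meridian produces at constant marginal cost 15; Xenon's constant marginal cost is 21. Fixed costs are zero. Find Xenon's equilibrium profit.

121

Solve by backward induction. Given q_M, the follower Xenon maximises π_X = (77 - q_M - q_X)q_X - 21q_X.
Setting the follower's marginal profit to zero, 56 - q_M - 2q_X = 0, i.e. q_X = (56 - q_M)/2.
The leader anticipates this reaction. Substituting into P = 77 - Q gives P = 49 - (1/2)q_M, so π_M = (49 - (1/2)q_M)q_M - 15q_M.
The leader's first-order condition 34 - q_M = 0 yields q_M = 34.
Then q_X = (56 - 34)/2 = 11.
Price P = 77 - 45 = 32.
Xenon's profit: (32 - 21)·11 = 121.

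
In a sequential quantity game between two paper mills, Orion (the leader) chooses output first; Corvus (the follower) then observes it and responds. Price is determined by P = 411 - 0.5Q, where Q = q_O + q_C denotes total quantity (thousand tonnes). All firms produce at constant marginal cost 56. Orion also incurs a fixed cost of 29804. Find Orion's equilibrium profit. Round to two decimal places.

1702.25

Solve by backward induction. Given q_O, the follower Corvus maximises π_C = (411 - (1/2)q_O - (1/2)q_C)q_C - 56q_C.
∂π_C/∂q_C = 355 - (1/2)q_O - q_C = 0 gives the reaction function q_C = (355 - (1/2)q_O).
The leader anticipates this reaction. Substituting into P = 411 - 0.5Q gives P = 467/2 - (1/4)q_O, so π_O = (467/2 - (1/4)q_O)q_O - 56q_O.
Leader FOC: 355/2 - (1/2)q_O = 0, so q_O = 355.
Then q_C = (355 - (1/2)·355) = 355/2.
Price P = 411 - (1/2)·(1065/2) = 579/4.
Orion's profit: (579/4 - 56)·355 - 29804 = 1702.2500.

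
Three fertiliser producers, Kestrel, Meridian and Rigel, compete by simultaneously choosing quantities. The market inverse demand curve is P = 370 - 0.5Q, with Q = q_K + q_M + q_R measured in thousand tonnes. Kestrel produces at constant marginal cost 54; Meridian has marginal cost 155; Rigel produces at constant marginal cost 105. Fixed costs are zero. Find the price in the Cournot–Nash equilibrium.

171

Kestrel's profit: π_K = (370 - 0.5Q)q_K - (54q_K). Setting ∂π_K/∂q_K = 0: 316 - q_K - (1/2)(q_M + q_R) = 0.
Meridian's first-order condition: 215 - q_M - (1/2)(q_K + q_R) = 0.
Rigel's first-order condition: 265 - q_R - (1/2)(q_K + q_M) = 0.
Adding the 3 conditions: 796 − Q − Q = 0, i.e. Q = 398.
Back-substituting: q_K = (316 − 199)/(1/2) = 234, q_M = (215 − 199)/(1/2) = 32, q_R = (265 − 199)/(1/2) = 132.
Total output Q = 398, so price P = 370 - (1/2)·398 = 171.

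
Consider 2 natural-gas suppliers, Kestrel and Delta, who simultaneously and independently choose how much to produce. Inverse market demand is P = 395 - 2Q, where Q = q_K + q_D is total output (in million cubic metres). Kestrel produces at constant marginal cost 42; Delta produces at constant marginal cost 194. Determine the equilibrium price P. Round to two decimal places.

Kestrel's profit: π_K = (395 - 2Q)q_K - (42q_K). Setting ∂π_K/∂q_K = 0: 353 - 4q_K - 2(q_D) = 0.
Delta's first-order condition: 201 - 4q_D - 2(q_K) = 0.
Rearranging gives the reaction functions q_K = (353 - 2q_D)/4 and q_D = (201 - 2q_K)/4.
Substituting one into the other gives q_K = 505/6 and q_D = 49/6.
Total output Q = 277/3, so price P = 395 - 2·(277/3) = 631/3.

210.33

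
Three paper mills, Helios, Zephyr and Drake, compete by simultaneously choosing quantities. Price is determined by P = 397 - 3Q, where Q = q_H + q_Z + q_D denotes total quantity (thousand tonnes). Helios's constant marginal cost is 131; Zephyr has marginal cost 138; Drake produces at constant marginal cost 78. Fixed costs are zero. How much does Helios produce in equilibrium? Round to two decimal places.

18.33

Helios's profit: π_H = (397 - 3Q)q_H - (131q_H). Setting ∂π_H/∂q_H = 0: 266 - 6q_H - 3(q_Z + q_D) = 0.
Zephyr's profit: π_Z = (397 - 3Q)q_Z - (138q_Z). Setting ∂π_Z/∂q_Z = 0: 259 - 6q_Z - 3(q_H + q_D) = 0.
Drake's profit: π_D = (397 - 3Q)q_D - (78q_D). Setting ∂π_D/∂q_D = 0: 319 - 6q_D - 3(q_H + q_Z) = 0.
Summing all 3 equations gives 844 − 12Q = 0, hence Q = 211/3.
Back-substituting: q_H = (266 − 211)/3 = 55/3, q_Z = (259 − 211)/3 = 16, q_D = (319 − 211)/3 = 36.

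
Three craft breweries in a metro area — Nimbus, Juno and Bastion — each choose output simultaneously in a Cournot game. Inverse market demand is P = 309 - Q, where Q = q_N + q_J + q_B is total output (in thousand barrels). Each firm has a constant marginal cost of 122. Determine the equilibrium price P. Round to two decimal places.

A representative firm's profit is π_i = q_i(309 - Q) - 122q_i.
Setting ∂π_i/∂q_i = 0 with rivals' quantities fixed: 187 - 2q_i - Σ_{j≠i} q_j = 0.
By symmetry each firm produces the same amount; substituting Σ_{j≠i} q_j = 2q_i yields q_i = 187/4.
Total output Q = 561/4, so price P = 309 - 561/4 = 675/4.

168.75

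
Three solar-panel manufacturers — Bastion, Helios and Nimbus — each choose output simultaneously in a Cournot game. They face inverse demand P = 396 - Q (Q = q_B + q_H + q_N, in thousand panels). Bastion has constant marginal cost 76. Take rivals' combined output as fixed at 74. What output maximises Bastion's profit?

123

With rivals' combined output fixed at 74, Bastion's profit is π_B = (396 - 74 - q_B)q_B - (76q_B) = (322 - q_B)q_B - (76q_B).
∂π_B/∂q_B = 246 - 2q_B = 0, so q_B = 123.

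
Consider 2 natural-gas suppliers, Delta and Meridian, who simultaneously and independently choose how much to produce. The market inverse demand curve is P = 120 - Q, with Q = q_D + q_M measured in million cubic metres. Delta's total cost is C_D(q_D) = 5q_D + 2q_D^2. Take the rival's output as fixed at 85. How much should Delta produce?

5

With the rival's output fixed at 85, Delta's profit is π_D = (120 - 85 - q_D)q_D - (5q_D + 2q_D²) = (35 - q_D)q_D - (5q_D + 2q_D²).
∂π_D/∂q_D = 30 - 6q_D = 0, so q_D = 5.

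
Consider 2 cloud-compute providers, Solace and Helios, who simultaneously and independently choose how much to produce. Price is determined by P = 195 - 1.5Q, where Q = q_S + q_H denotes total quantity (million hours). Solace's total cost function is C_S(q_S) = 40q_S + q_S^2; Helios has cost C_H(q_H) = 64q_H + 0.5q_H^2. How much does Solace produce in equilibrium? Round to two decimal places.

Solace's profit: π_S = (195 - 1.5Q)q_S - (40q_S + q_S²). Setting ∂π_S/∂q_S = 0: 155 - 5q_S - (3/2)(q_H) = 0.
Helios's first-order condition: 131 - 4q_H - (3/2)(q_S) = 0.
Best responses: q_S = (155 - (3/2)q_H)/5, q_H = (131 - (3/2)q_S)/4.
Substituting one into the other gives q_S = 1694/71 and q_H = 1690/71.

23.86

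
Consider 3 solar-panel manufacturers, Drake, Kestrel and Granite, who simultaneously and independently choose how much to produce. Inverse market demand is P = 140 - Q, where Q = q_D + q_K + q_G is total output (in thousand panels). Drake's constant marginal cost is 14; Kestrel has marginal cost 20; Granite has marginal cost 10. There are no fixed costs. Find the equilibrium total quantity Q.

94

Drake's profit: π_D = (140 - Q)q_D - (14q_D). Setting ∂π_D/∂q_D = 0: 126 - 2q_D - (q_K + q_G) = 0.
Kestrel's profit: π_K = (140 - Q)q_K - (20q_K). Setting ∂π_K/∂q_K = 0: 120 - 2q_K - (q_D + q_G) = 0.
Granite's profit: π_G = (140 - Q)q_G - (10q_G). Setting ∂π_G/∂q_G = 0: 130 - 2q_G - (q_D + q_K) = 0.
Adding the 3 first-order conditions: 376 − 4Q = 0, so Q = 94.
Back-substituting: q_D = (126 − 94) = 32, q_K = (120 − 94) = 26, q_G = (130 − 94) = 36.
Total output Q = 32 + 26 + 36 = 94.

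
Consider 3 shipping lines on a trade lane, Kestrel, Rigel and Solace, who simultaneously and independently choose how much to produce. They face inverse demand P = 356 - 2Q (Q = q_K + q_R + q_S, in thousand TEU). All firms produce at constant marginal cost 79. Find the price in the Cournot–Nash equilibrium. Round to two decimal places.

148.25

Each firm earns π_i = (356 - 2Q)q_i - 79q_i.
First-order condition (treating rivals' output as given): 277 - 4q_i - 2·Σ_{j≠i} q_j = 0.
With identical firms every q_j equals q_i, so Σ_{j≠i} q_j = 2q_i and 277 = 8q_i, giving q_i = 277/8.
Total output Q = 831/8, so price P = 356 - 2·(831/8) = 593/4.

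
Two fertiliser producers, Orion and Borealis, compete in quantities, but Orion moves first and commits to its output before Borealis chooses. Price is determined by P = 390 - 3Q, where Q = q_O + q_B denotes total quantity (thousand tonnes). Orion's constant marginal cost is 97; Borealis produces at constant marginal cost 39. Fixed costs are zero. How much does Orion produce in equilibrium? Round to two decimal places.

The follower Borealis best-responds to any q_O: π_B = (390 - 3Q)q_B - 39q_B.
∂π_B/∂q_B = 351 - 3q_O - 6q_B = 0 gives the reaction function q_B = (351 - 3q_O)/6.
The leader anticipates this reaction. Substituting into P = 390 - 3Q gives P = 429/2 - (3/2)q_O, so π_O = (429/2 - (3/2)q_O)q_O - 97q_O.
Leader FOC: 235/2 - 3q_O = 0, so q_O = 235/6.
Then q_B = (351 - 3·(235/6))/6 = 467/12.

39.17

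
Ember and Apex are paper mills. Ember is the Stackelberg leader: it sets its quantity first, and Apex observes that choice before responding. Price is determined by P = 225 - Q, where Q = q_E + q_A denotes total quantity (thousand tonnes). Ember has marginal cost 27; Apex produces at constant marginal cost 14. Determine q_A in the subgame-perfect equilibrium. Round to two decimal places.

59.25

The follower Apex best-responds to any q_E: π_A = (225 - Q)q_A - 14q_A.
∂π_A/∂q_A = 211 - q_E - 2q_A = 0 gives the reaction function q_A = (211 - q_E)/2.
Ember substitutes q_A(q_E) into its own profit: π_E = q_E(225 - q_E - (211 - q_E)/2) - 27q_E = (239/2 - (1/2)q_E)q_E - 27q_E.
Maximising: ∂π_E/∂q_E = 185/2 - q_E = 0, giving q_E = 185/2.
Then q_A = (211 - 185/2)/2 = 237/4.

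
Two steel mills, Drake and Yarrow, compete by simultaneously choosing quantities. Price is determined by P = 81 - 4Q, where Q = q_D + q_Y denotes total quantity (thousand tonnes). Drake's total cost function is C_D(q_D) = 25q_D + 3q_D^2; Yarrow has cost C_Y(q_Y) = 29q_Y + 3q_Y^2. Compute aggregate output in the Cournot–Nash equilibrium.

Drake's profit: π_D = (81 - 4Q)q_D - (25q_D + 3q_D²). Setting ∂π_D/∂q_D = 0: 56 - 14q_D - 4(q_Y) = 0.
Yarrow's profit: π_Y = (81 - 4Q)q_Y - (29q_Y + 3q_Y²). Setting ∂π_Y/∂q_Y = 0: 52 - 14q_Y - 4(q_D) = 0.
So q_D = (56 - 4q_Y)/14 and q_Y = (52 - 4q_D)/14.
Solving the pair: q_D = 16/5, q_Y = 14/5.
Total output Q = 16/5 + 14/5 = 6.

6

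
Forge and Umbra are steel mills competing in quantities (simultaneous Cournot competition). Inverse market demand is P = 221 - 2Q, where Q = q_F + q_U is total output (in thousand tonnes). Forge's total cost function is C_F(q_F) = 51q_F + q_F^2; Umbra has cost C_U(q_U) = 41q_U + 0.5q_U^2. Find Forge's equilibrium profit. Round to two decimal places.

1065.53

Forge's profit: π_F = (221 - 2Q)q_F - (51q_F + q_F²). Setting ∂π_F/∂q_F = 0: 170 - 6q_F - 2(q_U) = 0.
Umbra's first-order condition: 180 - 5q_U - 2(q_F) = 0.
Best responses: q_F = (170 - 2q_U)/6, q_U = (180 - 2q_F)/5.
Substituting one into the other gives q_F = 245/13 and q_U = 370/13.
Price P = 221 - 2·(615/13) = 1643/13.
Forge's profit: (1643/13)·(245/13) - 51·(245/13) - (245/13)² = 1065.5325.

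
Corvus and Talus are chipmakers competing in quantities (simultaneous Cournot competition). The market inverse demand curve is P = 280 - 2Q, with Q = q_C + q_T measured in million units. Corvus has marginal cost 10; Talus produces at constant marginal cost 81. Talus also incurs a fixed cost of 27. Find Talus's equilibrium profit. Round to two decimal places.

883.22

Corvus's profit: π_C = (280 - 2Q)q_C - (10q_C). Setting ∂π_C/∂q_C = 0: 270 - 4q_C - 2(q_T) = 0.
Talus's first-order condition: 199 - 4q_T - 2(q_C) = 0.
Rearranging gives the reaction functions q_C = (270 - 2q_T)/4 and q_T = (199 - 2q_C)/4.
Substituting one into the other gives q_C = 341/6 and q_T = 64/3.
Price P = 280 - 2·(469/6) = 371/3.
Talus's profit: (371/3 - 81)·(64/3) - 27 = 883.2222.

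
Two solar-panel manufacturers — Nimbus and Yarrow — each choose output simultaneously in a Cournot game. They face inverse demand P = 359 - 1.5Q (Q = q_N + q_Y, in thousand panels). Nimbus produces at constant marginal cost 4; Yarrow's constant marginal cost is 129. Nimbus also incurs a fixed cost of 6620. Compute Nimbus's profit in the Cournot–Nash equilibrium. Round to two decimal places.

10446.67

Nimbus's profit: π_N = (359 - 1.5Q)q_N - (4q_N). Setting ∂π_N/∂q_N = 0: 355 - 3q_N - (3/2)(q_Y) = 0.
Yarrow's first-order condition: 230 - 3q_Y - (3/2)(q_N) = 0.
So q_N = (355 - (3/2)q_Y)/3 and q_Y = (230 - (3/2)q_N)/3.
Solving the pair: q_N = 320/3, q_Y = 70/3.
Price P = 359 - (3/2)·130 = 164.
Nimbus's profit: (164 - 4)·(320/3) - 6620 = 10446.6667.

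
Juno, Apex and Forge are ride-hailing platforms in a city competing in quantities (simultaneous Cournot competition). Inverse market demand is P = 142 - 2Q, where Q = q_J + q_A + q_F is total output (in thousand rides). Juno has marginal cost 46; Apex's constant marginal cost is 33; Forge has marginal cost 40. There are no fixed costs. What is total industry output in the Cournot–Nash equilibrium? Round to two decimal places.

38.38

Juno's profit: π_J = (142 - 2Q)q_J - (46q_J). Setting ∂π_J/∂q_J = 0: 96 - 4q_J - 2(q_A + q_F) = 0.
Apex's first-order condition: 109 - 4q_A - 2(q_J + q_F) = 0.
Forge's first-order condition: 102 - 4q_F - 2(q_J + q_A) = 0.
Summing all 3 equations gives 307 − 8Q = 0, hence Q = 307/8.
Back-substituting: q_J = (96 − 307/4)/2 = 77/8, q_A = (109 − 307/4)/2 = 129/8, q_F = (102 − 307/4)/2 = 101/8.
Total output Q = 77/8 + 129/8 + 101/8 = 307/8.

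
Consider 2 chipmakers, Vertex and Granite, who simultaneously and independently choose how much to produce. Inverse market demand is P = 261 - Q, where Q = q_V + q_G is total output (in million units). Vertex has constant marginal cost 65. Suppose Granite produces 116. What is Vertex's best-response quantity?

With the rival's output fixed at 116, Vertex's profit is π_V = (261 - 116 - q_V)q_V - (65q_V) = (145 - q_V)q_V - (65q_V).
∂π_V/∂q_V = 80 - 2q_V = 0, so q_V = 40.

40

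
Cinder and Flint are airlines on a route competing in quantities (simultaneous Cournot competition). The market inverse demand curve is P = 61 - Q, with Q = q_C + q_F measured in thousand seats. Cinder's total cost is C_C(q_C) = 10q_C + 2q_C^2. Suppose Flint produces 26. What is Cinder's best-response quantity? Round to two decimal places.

With the rival's output fixed at 26, Cinder's profit is π_C = (61 - 26 - q_C)q_C - (10q_C + 2q_C²) = (35 - q_C)q_C - (10q_C + 2q_C²).
∂π_C/∂q_C = 25 - 6q_C = 0, so q_C = 25/6.

4.17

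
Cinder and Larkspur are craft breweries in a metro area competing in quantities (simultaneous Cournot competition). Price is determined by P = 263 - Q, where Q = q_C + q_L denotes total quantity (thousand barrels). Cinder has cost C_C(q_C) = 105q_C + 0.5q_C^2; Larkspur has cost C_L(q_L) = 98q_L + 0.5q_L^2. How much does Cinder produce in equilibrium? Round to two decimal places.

38.63

Cinder's profit: π_C = (263 - Q)q_C - (105q_C + (1/2)q_C²). Setting ∂π_C/∂q_C = 0: 158 - 3q_C - (q_L) = 0.
Larkspur's first-order condition: 165 - 3q_L - (q_C) = 0.
Best responses: q_C = (158 - q_L)/3, q_L = (165 - q_C)/3.
Solving the pair: q_C = 309/8, q_L = 337/8.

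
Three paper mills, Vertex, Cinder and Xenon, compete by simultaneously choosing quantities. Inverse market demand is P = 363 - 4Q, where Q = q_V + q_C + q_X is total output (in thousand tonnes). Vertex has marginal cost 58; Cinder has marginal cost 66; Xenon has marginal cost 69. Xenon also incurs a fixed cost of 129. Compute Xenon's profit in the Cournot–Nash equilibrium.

Vertex's profit: π_V = (363 - 4Q)q_V - (58q_V). Setting ∂π_V/∂q_V = 0: 305 - 8q_V - 4(q_C + q_X) = 0.
Cinder's first-order condition: 297 - 8q_C - 4(q_V + q_X) = 0.
Xenon's first-order condition: 294 - 8q_X - 4(q_V + q_C) = 0.
Summing all 3 equations gives 896 − 16Q = 0, hence Q = 56.
Back-substituting: q_V = (305 − 224)/4 = 81/4, q_C = (297 − 224)/4 = 73/4, q_X = (294 − 224)/4 = 35/2.
Price P = 363 - 4·56 = 139.
Xenon's profit: (139 - 69)·(35/2) - 129 = 1096.

1096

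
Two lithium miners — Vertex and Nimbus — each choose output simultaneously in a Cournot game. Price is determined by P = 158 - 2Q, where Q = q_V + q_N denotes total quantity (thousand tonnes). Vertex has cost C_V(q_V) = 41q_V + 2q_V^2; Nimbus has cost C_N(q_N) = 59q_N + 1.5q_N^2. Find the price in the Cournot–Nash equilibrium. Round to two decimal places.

112.65

Vertex's profit: π_V = (158 - 2Q)q_V - (41q_V + 2q_V²). Setting ∂π_V/∂q_V = 0: 117 - 8q_V - 2(q_N) = 0.
Nimbus's first-order condition: 99 - 7q_N - 2(q_V) = 0.
Rearranging gives the reaction functions q_V = (117 - 2q_N)/8 and q_N = (99 - 2q_V)/7.
Substituting one into the other gives q_V = 621/52 and q_N = 279/26.
Total output Q = 1179/52, so price P = 158 - 2·(1179/52) = 112.6538.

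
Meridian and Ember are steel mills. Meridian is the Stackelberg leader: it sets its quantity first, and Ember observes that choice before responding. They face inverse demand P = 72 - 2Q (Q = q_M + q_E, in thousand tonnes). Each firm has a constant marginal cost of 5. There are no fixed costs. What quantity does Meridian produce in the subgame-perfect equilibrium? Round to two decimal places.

16.75

Solve by backward induction. Given q_M, the follower Ember maximises π_E = (72 - 2q_M - 2q_E)q_E - 5q_E.
∂π_E/∂q_E = 67 - 2q_M - 4q_E = 0 gives the reaction function q_E = (67 - 2q_M)/4.
The leader anticipates this reaction. Substituting into P = 72 - 2Q gives P = 77/2 - q_M, so π_M = (77/2 - q_M)q_M - 5q_M.
Maximising: ∂π_M/∂q_M = 67/2 - 2q_M = 0, giving q_M = 67/4.
Then q_E = (67 - 2·(67/4))/4 = 67/8.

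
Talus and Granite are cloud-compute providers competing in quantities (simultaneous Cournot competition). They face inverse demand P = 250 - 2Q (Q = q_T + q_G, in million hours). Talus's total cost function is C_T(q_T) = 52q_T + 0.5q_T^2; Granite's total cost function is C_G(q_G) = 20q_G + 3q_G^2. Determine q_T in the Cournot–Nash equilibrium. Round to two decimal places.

Talus's profit: π_T = (250 - 2Q)q_T - (52q_T + (1/2)q_T²). Setting ∂π_T/∂q_T = 0: 198 - 5q_T - 2(q_G) = 0.
Granite's profit: π_G = (250 - 2Q)q_G - (20q_G + 3q_G²). Setting ∂π_G/∂q_G = 0: 230 - 10q_G - 2(q_T) = 0.
Rearranging gives the reaction functions q_T = (198 - 2q_G)/5 and q_G = (230 - 2q_T)/10.
Solving the pair: q_T = 760/23, q_G = 377/23.

33.04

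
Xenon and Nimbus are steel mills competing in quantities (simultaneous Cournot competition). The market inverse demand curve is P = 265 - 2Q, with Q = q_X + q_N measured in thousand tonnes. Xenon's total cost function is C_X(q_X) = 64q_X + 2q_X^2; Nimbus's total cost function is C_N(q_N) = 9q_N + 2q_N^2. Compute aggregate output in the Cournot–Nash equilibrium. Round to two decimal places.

45.70

Xenon's profit: π_X = (265 - 2Q)q_X - (64q_X + 2q_X²). Setting ∂π_X/∂q_X = 0: 201 - 8q_X - 2(q_N) = 0.
Nimbus's first-order condition: 256 - 8q_N - 2(q_X) = 0.
So q_X = (201 - 2q_N)/8 and q_N = (256 - 2q_X)/8.
Solving the pair: q_X = 274/15, q_N = 823/30.
Total output Q = 274/15 + 823/30 = 457/10.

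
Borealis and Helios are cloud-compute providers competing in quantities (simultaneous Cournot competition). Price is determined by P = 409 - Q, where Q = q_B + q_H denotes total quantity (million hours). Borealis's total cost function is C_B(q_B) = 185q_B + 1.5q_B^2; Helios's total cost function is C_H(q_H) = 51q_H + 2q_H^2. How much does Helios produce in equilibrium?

Borealis's profit: π_B = (409 - Q)q_B - (185q_B + (3/2)q_B²). Setting ∂π_B/∂q_B = 0: 224 - 5q_B - (q_H) = 0.
Helios's first-order condition: 358 - 6q_H - (q_B) = 0.
Best responses: q_B = (224 - q_H)/5, q_H = (358 - q_B)/6.
Solving the pair: q_B = 34, q_H = 54.

54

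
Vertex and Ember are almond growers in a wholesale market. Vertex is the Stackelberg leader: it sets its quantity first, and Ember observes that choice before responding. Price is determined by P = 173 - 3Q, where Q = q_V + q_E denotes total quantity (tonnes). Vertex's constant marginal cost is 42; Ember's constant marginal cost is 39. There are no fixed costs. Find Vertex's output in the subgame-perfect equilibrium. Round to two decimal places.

The follower Ember best-responds to any q_V: π_E = (173 - 3Q)q_E - 39q_E.
∂π_E/∂q_E = 134 - 3q_V - 6q_E = 0 gives the reaction function q_E = (134 - 3q_V)/6.
Vertex substitutes q_E(q_V) into its own profit: π_V = q_V(173 - 3q_V - (134 - 3q_V)/2) - 42q_V = (106 - (3/2)q_V)q_V - 42q_V.
The leader's first-order condition 64 - 3q_V = 0 yields q_V = 64/3.
Then q_E = (134 - 3·(64/3))/6 = 35/3.

21.33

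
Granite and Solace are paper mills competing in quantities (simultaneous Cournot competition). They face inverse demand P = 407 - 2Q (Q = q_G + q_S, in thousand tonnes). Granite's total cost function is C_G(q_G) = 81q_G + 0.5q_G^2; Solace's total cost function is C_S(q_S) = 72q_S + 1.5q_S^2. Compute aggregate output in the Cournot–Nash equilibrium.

85

Granite's profit: π_G = (407 - 2Q)q_G - (81q_G + (1/2)q_G²). Setting ∂π_G/∂q_G = 0: 326 - 5q_G - 2(q_S) = 0.
Solace's first-order condition: 335 - 7q_S - 2(q_G) = 0.
Best responses: q_G = (326 - 2q_S)/5, q_S = (335 - 2q_G)/7.
Substituting one into the other gives q_G = 52 and q_S = 33.
Total output Q = 52 + 33 = 85.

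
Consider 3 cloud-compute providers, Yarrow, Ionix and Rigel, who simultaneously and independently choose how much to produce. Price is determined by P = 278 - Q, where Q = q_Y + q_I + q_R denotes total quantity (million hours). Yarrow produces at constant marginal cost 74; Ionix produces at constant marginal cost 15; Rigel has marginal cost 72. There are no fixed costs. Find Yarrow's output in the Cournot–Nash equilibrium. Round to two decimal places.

Yarrow's profit: π_Y = (278 - Q)q_Y - (74q_Y). Setting ∂π_Y/∂q_Y = 0: 204 - 2q_Y - (q_I + q_R) = 0.
Ionix's profit: π_I = (278 - Q)q_I - (15q_I). Setting ∂π_I/∂q_I = 0: 263 - 2q_I - (q_Y + q_R) = 0.
Rigel's first-order condition: 206 - 2q_R - (q_Y + q_I) = 0.
Adding the 3 conditions: 673 − 2Q − 2Q = 0, i.e. Q = 673/4.
Back-substituting: q_Y = (204 − 673/4) = 143/4, q_I = (263 − 673/4) = 379/4, q_R = (206 − 673/4) = 151/4.

35.75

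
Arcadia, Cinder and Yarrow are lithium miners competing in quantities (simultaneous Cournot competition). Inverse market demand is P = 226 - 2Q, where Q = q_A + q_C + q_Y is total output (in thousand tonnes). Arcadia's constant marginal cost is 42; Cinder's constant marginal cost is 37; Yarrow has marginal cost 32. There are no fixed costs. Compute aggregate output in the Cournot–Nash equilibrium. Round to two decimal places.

70.88

Arcadia's profit: π_A = (226 - 2Q)q_A - (42q_A). Setting ∂π_A/∂q_A = 0: 184 - 4q_A - 2(q_C + q_Y) = 0.
Cinder's first-order condition: 189 - 4q_C - 2(q_A + q_Y) = 0.
Yarrow's first-order condition: 194 - 4q_Y - 2(q_A + q_C) = 0.
Summing all 3 equations gives 567 − 8Q = 0, hence Q = 567/8.
Back-substituting: q_A = (184 − 567/4)/2 = 169/8, q_C = (189 − 567/4)/2 = 189/8, q_Y = (194 − 567/4)/2 = 209/8.
Total output Q = 169/8 + 189/8 + 209/8 = 567/8.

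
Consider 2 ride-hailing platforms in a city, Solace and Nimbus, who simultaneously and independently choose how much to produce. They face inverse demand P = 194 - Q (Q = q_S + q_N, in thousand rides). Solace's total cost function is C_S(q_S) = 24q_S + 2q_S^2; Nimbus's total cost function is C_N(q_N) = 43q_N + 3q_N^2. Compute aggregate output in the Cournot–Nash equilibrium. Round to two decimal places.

41.38

Solace's profit: π_S = (194 - Q)q_S - (24q_S + 2q_S²). Setting ∂π_S/∂q_S = 0: 170 - 6q_S - (q_N) = 0.
Nimbus's profit: π_N = (194 - Q)q_N - (43q_N + 3q_N²). Setting ∂π_N/∂q_N = 0: 151 - 8q_N - (q_S) = 0.
Best responses: q_S = (170 - q_N)/6, q_N = (151 - q_S)/8.
Solving the pair: q_S = 1209/47, q_N = 736/47.
Total output Q = 1209/47 + 736/47 = 1945/47.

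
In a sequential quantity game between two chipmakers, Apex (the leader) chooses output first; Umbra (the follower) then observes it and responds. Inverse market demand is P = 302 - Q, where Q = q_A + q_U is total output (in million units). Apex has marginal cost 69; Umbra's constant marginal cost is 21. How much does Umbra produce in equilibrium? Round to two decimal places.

Solve by backward induction. Given q_A, the follower Umbra maximises π_U = (302 - q_A - q_U)q_U - 21q_U.
∂π_U/∂q_U = 281 - q_A - 2q_U = 0 gives the reaction function q_U = (281 - q_A)/2.
Apex substitutes q_U(q_A) into its own profit: π_A = q_A(302 - q_A - (281 - q_A)/2) - 69q_A = (323/2 - (1/2)q_A)q_A - 69q_A.
Maximising: ∂π_A/∂q_A = 185/2 - q_A = 0, giving q_A = 185/2.
Then q_U = (281 - 185/2)/2 = 377/4.

94.25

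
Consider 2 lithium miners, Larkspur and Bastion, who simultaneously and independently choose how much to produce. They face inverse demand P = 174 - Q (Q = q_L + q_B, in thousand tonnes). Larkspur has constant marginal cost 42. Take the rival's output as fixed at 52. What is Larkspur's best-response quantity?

With the rival's output fixed at 52, Larkspur's profit is π_L = (174 - 52 - q_L)q_L - (42q_L) = (122 - q_L)q_L - (42q_L).
∂π_L/∂q_L = 80 - 2q_L = 0, so q_L = 40.

40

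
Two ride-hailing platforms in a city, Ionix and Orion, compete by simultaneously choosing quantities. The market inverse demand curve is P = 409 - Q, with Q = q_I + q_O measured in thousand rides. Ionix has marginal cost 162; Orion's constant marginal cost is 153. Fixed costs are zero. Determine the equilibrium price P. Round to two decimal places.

Ionix's profit: π_I = (409 - Q)q_I - (162q_I). Setting ∂π_I/∂q_I = 0: 247 - 2q_I - (q_O) = 0.
Orion's profit: π_O = (409 - Q)q_O - (153q_O). Setting ∂π_O/∂q_O = 0: 256 - 2q_O - (q_I) = 0.
So q_I = (247 - q_O)/2 and q_O = (256 - q_I)/2.
Substituting one into the other gives q_I = 238/3 and q_O = 265/3.
Total output Q = 503/3, so price P = 409 - 503/3 = 724/3.

241.33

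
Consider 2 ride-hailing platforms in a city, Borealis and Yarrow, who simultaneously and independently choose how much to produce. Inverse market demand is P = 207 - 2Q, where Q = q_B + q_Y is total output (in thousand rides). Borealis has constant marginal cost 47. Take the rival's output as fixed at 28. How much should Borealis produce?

26

With the rival's output fixed at 28, Borealis's profit is π_B = (207 - 2·28 - 2q_B)q_B - (47q_B) = (151 - 2q_B)q_B - (47q_B).
∂π_B/∂q_B = 104 - 4q_B = 0, so q_B = 26.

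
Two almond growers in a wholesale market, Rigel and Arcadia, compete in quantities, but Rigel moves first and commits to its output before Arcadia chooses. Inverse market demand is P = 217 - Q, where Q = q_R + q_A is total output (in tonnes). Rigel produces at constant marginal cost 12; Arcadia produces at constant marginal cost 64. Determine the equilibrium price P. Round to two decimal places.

Solve by backward induction. Given q_R, the follower Arcadia maximises π_A = (217 - q_R - q_A)q_A - 64q_A.
Setting the follower's marginal profit to zero, 153 - q_R - 2q_A = 0, i.e. q_A = (153 - q_R)/2.
The leader anticipates this reaction. Substituting into P = 217 - Q gives P = 281/2 - (1/2)q_R, so π_R = (281/2 - (1/2)q_R)q_R - 12q_R.
Leader FOC: 257/2 - q_R = 0, so q_R = 257/2.
Then q_A = (153 - 257/2)/2 = 49/4.
Total output Q = 563/4, so price P = 217 - 563/4 = 305/4.

76.25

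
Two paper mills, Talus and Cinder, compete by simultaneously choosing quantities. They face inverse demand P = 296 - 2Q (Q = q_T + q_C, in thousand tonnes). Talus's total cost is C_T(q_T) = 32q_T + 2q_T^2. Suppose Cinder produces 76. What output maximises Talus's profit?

14

With the rival's output fixed at 76, Talus's profit is π_T = (296 - 2·76 - 2q_T)q_T - (32q_T + 2q_T²) = (144 - 2q_T)q_T - (32q_T + 2q_T²).
∂π_T/∂q_T = 112 - 8q_T = 0, so q_T = 14.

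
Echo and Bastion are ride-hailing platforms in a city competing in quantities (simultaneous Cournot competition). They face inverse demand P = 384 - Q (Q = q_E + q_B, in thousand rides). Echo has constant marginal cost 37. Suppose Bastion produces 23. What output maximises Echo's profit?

162

With the rival's output fixed at 23, Echo's profit is π_E = (384 - 23 - q_E)q_E - (37q_E) = (361 - q_E)q_E - (37q_E).
∂π_E/∂q_E = 324 - 2q_E = 0, so q_E = 162.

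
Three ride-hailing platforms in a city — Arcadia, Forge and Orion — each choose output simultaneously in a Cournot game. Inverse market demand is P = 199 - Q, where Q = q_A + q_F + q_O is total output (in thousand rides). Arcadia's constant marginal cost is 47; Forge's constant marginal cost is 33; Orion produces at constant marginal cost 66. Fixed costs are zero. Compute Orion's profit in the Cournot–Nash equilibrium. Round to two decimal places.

410.06

Arcadia's profit: π_A = (199 - Q)q_A - (47q_A). Setting ∂π_A/∂q_A = 0: 152 - 2q_A - (q_F + q_O) = 0.
Forge's profit: π_F = (199 - Q)q_F - (33q_F). Setting ∂π_F/∂q_F = 0: 166 - 2q_F - (q_A + q_O) = 0.
Orion's profit: π_O = (199 - Q)q_O - (66q_O). Setting ∂π_O/∂q_O = 0: 133 - 2q_O - (q_A + q_F) = 0.
Adding the 3 conditions: 451 − 2Q − 2Q = 0, i.e. Q = 451/4.
Back-substituting: q_A = (152 − 451/4) = 157/4, q_F = (166 − 451/4) = 213/4, q_O = (133 − 451/4) = 81/4.
Price P = 199 - 451/4 = 345/4.
Orion's profit: (345/4 - 66)·(81/4) = 410.0625.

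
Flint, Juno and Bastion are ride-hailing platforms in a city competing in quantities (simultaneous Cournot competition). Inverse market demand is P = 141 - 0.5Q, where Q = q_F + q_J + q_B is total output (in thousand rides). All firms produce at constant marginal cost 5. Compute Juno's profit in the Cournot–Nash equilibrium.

2312

A representative firm's profit is π_i = q_i(141 - 0.5Q) - 5q_i.
First-order condition (treating rivals' output as given): 136 - q_i - (1/2)·Σ_{j≠i} q_j = 0.
With identical firms every q_j equals q_i, so Σ_{j≠i} q_j = 2q_i and 136 = 2q_i, giving q_i = 68.
Price P = 141 - (1/2)·204 = 39.
Juno's profit: (39 - 5)·68 = 2312.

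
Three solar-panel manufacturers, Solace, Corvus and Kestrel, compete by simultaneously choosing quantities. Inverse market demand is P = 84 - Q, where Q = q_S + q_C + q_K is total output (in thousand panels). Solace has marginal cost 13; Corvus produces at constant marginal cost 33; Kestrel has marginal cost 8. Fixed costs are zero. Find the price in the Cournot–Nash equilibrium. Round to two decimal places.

Solace's profit: π_S = (84 - Q)q_S - (13q_S). Setting ∂π_S/∂q_S = 0: 71 - 2q_S - (q_C + q_K) = 0.
Corvus's profit: π_C = (84 - Q)q_C - (33q_C). Setting ∂π_C/∂q_C = 0: 51 - 2q_C - (q_S + q_K) = 0.
Kestrel's profit: π_K = (84 - Q)q_K - (8q_K). Setting ∂π_K/∂q_K = 0: 76 - 2q_K - (q_S + q_C) = 0.
Adding the 3 conditions: 198 − 2Q − 2Q = 0, i.e. Q = 99/2.
Back-substituting: q_S = (71 − 99/2) = 43/2, q_C = (51 − 99/2) = 3/2, q_K = (76 − 99/2) = 53/2.
Total output Q = 99/2, so price P = 84 - 99/2 = 69/2.

34.50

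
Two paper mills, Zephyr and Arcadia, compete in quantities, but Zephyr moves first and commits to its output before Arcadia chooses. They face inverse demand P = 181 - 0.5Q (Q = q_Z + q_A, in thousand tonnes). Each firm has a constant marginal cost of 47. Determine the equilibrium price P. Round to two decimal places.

Solve by backward induction. Given q_Z, the follower Arcadia maximises π_A = (181 - (1/2)q_Z - (1/2)q_A)q_A - 47q_A.
Setting the follower's marginal profit to zero, 134 - (1/2)q_Z - q_A = 0, i.e. q_A = (134 - (1/2)q_Z).
The leader anticipates this reaction. Substituting into P = 181 - 0.5Q gives P = 114 - (1/4)q_Z, so π_Z = (114 - (1/4)q_Z)q_Z - 47q_Z.
The leader's first-order condition 67 - (1/2)q_Z = 0 yields q_Z = 134.
Then q_A = (134 - (1/2)·134) = 67.
Total output Q = 201, so price P = 181 - (1/2)·201 = 161/2.

80.50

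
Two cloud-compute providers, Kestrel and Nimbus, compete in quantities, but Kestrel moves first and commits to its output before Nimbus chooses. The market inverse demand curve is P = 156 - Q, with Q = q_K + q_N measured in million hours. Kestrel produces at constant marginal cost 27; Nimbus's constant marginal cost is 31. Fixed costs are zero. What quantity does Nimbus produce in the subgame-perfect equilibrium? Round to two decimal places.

29.25

Solve by backward induction. Given q_K, the follower Nimbus maximises π_N = (156 - q_K - q_N)q_N - 31q_N.
∂π_N/∂q_N = 125 - q_K - 2q_N = 0 gives the reaction function q_N = (125 - q_K)/2.
Kestrel substitutes q_N(q_K) into its own profit: π_K = q_K(156 - q_K - (125 - q_K)/2) - 27q_K = (187/2 - (1/2)q_K)q_K - 27q_K.
Maximising: ∂π_K/∂q_K = 133/2 - q_K = 0, giving q_K = 133/2.
Then q_N = (125 - 133/2)/2 = 117/4.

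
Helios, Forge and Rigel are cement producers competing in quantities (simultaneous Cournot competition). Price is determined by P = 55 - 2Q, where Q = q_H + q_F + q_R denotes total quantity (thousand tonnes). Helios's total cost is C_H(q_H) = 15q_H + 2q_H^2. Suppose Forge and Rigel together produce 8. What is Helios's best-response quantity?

3

With rivals' combined output fixed at 8, Helios's profit is π_H = (55 - 2·8 - 2q_H)q_H - (15q_H + 2q_H²) = (39 - 2q_H)q_H - (15q_H + 2q_H²).
∂π_H/∂q_H = 24 - 8q_H = 0, so q_H = 3.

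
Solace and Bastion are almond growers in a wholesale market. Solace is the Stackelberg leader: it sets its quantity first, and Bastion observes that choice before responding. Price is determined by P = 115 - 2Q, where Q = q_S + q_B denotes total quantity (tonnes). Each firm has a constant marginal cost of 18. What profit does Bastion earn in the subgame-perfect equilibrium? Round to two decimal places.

The follower Bastion best-responds to any q_S: π_B = (115 - 2Q)q_B - 18q_B.
∂π_B/∂q_B = 97 - 2q_S - 4q_B = 0 gives the reaction function q_B = (97 - 2q_S)/4.
Solace substitutes q_B(q_S) into its own profit: π_S = q_S(115 - 2q_S - (97 - 2q_S)/2) - 18q_S = (133/2 - q_S)q_S - 18q_S.
Maximising: ∂π_S/∂q_S = 97/2 - 2q_S = 0, giving q_S = 97/4.
Then q_B = (97 - 2·(97/4))/4 = 97/8.
Price P = 115 - 2·(291/8) = 169/4.
Bastion's profit: (169/4 - 18)·(97/8) = 294.0313.

294.03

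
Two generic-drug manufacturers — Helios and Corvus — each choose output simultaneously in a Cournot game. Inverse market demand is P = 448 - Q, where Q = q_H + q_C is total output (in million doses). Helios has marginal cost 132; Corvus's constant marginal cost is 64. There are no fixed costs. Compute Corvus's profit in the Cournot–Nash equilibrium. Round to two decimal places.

Helios's profit: π_H = (448 - Q)q_H - (132q_H). Setting ∂π_H/∂q_H = 0: 316 - 2q_H - (q_C) = 0.
Corvus's profit: π_C = (448 - Q)q_C - (64q_C). Setting ∂π_C/∂q_C = 0: 384 - 2q_C - (q_H) = 0.
Best responses: q_H = (316 - q_C)/2, q_C = (384 - q_H)/2.
Substituting one into the other gives q_H = 248/3 and q_C = 452/3.
Price P = 448 - 700/3 = 644/3.
Corvus's profit: (644/3 - 64)·(452/3) = 22700.4444.

22700.44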